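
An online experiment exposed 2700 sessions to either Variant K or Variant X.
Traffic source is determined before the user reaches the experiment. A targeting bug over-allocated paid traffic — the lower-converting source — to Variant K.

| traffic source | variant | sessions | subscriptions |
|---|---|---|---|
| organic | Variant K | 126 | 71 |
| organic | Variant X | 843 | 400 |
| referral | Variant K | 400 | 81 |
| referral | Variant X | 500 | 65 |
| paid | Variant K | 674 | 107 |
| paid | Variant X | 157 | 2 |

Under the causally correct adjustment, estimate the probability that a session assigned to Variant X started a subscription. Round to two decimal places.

Traffic source differs across variants for reasons unrelated to any effect of the variant itself, and it separately predicts the outcome — a classic confounder. We must compare within traffic source levels.
Standardising Variant X to the population traffic source mix: 0.359·400/843 + 0.333·65/500 + 0.308·2/157 = 0.218.

0.22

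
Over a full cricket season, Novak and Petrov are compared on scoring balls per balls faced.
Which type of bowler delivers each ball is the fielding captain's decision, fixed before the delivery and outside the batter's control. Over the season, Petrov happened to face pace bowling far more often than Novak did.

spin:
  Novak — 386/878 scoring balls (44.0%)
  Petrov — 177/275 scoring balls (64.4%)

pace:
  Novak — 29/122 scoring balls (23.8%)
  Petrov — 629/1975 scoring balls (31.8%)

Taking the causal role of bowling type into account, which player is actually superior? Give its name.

Here bowling type is a common cause — it drives both which player a case falls under and the outcome. The crude comparison mixes populations; the stratum-specific rates are the causally relevant ones.
Within each level — spin: 44.0% vs 64.4%; pace: 23.8% vs 31.8% — Petrov is higher every time.

Petrov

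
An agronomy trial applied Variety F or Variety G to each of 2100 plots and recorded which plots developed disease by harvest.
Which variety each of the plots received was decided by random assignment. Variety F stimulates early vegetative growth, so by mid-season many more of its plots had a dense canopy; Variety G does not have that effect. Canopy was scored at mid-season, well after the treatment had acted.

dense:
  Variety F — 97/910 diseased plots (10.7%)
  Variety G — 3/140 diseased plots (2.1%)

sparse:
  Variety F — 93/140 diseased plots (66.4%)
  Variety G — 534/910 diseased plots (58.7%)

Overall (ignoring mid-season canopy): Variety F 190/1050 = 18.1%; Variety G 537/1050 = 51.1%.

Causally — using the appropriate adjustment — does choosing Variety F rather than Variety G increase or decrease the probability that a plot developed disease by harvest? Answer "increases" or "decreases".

Mid-season canopy lies on the pathway variety → mid-season canopy → outcome, so adjusting for it blocks the indirect effect. For the total causal effect of variety, use the unadjusted pooled rates.
Pooled: Variety F 18.1% vs Variety G 51.1%; Variety F is lower overall.

decreases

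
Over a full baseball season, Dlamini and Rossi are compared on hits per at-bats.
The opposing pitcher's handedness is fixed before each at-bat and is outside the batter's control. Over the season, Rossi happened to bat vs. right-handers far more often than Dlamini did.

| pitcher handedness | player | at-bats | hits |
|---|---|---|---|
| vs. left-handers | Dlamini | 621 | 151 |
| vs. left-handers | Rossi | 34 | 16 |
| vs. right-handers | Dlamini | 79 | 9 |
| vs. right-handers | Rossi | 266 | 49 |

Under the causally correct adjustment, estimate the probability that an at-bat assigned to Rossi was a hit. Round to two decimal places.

Rossi is higher inside every pitcher handedness stratum but Dlamini is higher in aggregate. Whether to stratify depends on how pitcher handedness relates to the player.
The imbalance in pitcher handedness arose from how at-bats were allocated, not from anything the player did; and pitcher handedness independently affects the outcome. The pooled gap is confounded — condition on pitcher handedness.
Standardising Rossi to the population pitcher handedness mix: 0.655·16/34 + 0.345·49/266 = 0.372.

0.37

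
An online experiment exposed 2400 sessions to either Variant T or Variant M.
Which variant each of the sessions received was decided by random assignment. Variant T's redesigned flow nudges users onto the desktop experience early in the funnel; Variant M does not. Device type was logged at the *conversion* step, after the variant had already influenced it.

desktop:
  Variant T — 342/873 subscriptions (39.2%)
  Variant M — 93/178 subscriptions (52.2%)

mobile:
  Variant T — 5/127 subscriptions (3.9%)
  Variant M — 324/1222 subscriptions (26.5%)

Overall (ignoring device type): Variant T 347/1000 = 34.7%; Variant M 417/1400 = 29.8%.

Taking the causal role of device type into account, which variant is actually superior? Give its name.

Variant M is higher inside every device type stratum but Variant T is higher in aggregate. Whether to stratify depends on how device type relates to the variant.
Device type is recorded after the variant and is itself shifted by it — it sits on the causal path from variant to outcome. Conditioning on a mediator would strip out part of the effect we want; the pooled comparison gives the total causal effect.
Pooled: Variant T 34.7% vs Variant M 29.8%; Variant T is higher overall.

Variant T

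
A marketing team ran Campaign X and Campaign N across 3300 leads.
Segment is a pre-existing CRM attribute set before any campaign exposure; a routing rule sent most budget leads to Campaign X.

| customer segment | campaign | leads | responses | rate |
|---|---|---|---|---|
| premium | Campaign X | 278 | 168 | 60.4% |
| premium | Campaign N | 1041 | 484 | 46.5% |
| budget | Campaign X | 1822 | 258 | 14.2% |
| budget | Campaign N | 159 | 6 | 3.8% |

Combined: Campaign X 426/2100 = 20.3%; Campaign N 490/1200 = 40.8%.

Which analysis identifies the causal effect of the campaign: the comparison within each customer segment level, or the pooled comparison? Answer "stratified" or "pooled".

stratified

Nothing the campaign does changes customer segment; the imbalance is an allocation artefact. With customer segment also predicting the outcome, the pooled figure is confounded, and the within-stratum comparison is the causal one.
Within each level — premium: 60.4% vs 46.5%; budget: 14.2% vs 3.8% — Campaign X is higher every time.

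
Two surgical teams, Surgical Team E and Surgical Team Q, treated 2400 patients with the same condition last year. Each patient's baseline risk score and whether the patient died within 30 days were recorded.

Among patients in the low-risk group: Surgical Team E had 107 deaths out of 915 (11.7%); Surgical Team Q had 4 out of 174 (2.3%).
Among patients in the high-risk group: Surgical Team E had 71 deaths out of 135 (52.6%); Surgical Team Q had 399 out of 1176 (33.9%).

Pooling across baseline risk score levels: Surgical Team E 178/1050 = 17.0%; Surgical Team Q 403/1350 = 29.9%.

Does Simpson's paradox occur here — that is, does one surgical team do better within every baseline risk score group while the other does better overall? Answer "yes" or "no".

Within each baseline risk score level (low-risk 11.7% vs 2.3%; high-risk 52.6% vs 33.9%), Surgical Team Q has the lower rate every time. Pooled: 17.0% vs 29.9% — Surgical Team E has the lower rate overall. The two comparisons disagree.

yes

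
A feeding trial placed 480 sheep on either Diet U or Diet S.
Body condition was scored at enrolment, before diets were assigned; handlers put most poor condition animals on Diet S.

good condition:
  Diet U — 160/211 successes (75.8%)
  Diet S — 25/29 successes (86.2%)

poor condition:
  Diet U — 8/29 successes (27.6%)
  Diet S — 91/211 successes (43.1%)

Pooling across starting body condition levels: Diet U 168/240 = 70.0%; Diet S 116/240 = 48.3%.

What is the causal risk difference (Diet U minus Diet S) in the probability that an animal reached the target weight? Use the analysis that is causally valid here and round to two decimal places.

-0.13

Starting body condition satisfies the back-door criterion: it is not a descendant of the diet, and it blocks the spurious path from diet to outcome. Adjusting for it (i.e., using the within-starting body condition rates) gives the causal effect.
Adjusting over the population distribution of starting body condition: 0.500·(0.758−0.862) + 0.500·(0.276−0.431) = -0.130.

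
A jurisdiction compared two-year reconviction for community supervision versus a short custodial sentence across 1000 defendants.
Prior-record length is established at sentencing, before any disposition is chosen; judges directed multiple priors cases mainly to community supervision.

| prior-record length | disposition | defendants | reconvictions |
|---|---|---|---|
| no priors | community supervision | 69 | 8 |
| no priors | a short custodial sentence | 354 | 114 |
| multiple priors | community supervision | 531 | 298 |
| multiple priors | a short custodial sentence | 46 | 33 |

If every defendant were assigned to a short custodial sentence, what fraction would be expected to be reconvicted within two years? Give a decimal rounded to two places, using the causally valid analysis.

0.55

Prior-record length satisfies the back-door criterion: it is not a descendant of the disposition, and it blocks the spurious path from disposition to outcome. Adjusting for it (i.e., using the within-prior-record length rates) gives the causal effect.
Standardising a short custodial sentence to the population prior-record length mix: 0.423·114/354 + 0.577·33/46 = 0.550.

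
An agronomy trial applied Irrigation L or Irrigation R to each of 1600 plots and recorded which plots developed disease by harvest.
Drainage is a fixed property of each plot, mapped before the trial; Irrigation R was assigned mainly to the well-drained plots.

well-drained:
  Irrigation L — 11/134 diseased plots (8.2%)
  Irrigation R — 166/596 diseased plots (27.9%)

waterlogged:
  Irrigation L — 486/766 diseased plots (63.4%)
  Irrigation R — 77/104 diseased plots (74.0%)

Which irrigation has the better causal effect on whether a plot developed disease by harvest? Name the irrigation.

Irrigation L

The imbalance in field drainage arose from how plots were allocated, not from anything the irrigation did; and field drainage independently affects the outcome. The pooled gap is confounded — condition on field drainage.
Within each level — well-drained: 8.2% vs 27.9%; waterlogged: 63.4% vs 74.0% — Irrigation L is lower every time.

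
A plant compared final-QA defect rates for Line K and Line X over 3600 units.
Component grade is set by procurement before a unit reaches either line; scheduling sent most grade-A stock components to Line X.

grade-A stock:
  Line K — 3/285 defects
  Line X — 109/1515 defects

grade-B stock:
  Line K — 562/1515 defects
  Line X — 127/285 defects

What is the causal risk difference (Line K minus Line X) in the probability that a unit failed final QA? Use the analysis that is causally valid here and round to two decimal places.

Here component grade is a common cause — it drives both which line a case falls under and the outcome. The crude comparison mixes populations; the stratum-specific rates are the causally relevant ones.
Adjusting over the population distribution of component grade: 0.500·(0.011−0.072) + 0.500·(0.371−0.446) = -0.068.

-0.07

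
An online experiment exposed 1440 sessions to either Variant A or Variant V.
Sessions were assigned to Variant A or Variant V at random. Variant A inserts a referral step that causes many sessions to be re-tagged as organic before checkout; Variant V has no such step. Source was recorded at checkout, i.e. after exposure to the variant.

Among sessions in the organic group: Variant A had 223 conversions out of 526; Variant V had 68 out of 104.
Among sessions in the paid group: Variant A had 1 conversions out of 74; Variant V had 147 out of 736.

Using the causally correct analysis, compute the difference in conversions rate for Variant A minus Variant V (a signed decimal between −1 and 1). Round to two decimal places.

Traffic source lies on the pathway variant → traffic source → outcome, so adjusting for it blocks the indirect effect. For the total causal effect of variant, use the unadjusted pooled rates.
The causal difference is the pooled difference: 0.373 − 0.256 = +0.117.

+0.12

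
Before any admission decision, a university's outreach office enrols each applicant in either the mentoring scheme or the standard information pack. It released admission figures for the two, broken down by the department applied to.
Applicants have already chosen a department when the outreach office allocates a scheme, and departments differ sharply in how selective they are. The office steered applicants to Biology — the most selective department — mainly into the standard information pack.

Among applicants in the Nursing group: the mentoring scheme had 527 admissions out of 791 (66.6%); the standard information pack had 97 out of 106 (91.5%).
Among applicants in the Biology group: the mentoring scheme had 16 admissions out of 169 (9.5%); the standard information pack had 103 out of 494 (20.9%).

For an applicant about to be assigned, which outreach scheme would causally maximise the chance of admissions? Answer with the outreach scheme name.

the standard information pack

Within every department level the standard information pack has the higher rate, yet pooled the mentoring scheme does — Simpson's reversal.
Since department is a pre-existing factor (not a product of the outreach scheme) and it affects the outcome on its own, it is a confounder. The stratified rates, not the pooled rate, identify the causal effect.
Within each level — Nursing: 66.6% vs 91.5%; Biology: 9.5% vs 20.9% — the standard information pack is higher every time.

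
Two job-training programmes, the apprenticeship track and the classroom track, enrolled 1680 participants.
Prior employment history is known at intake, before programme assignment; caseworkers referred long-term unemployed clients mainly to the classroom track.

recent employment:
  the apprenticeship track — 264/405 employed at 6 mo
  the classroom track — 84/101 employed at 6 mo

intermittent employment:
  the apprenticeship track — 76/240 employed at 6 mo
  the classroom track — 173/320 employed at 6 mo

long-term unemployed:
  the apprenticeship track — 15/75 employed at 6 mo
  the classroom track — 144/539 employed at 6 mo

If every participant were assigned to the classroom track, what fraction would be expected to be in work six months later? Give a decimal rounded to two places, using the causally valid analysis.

Since prior employment history is a pre-existing factor (not a product of the programme) and it affects the outcome on its own, it is a confounder. The stratified rates, not the pooled rate, identify the causal effect.
Standardising the classroom track to the population prior employment history mix: 0.301·84/101 + 0.333·173/320 + 0.365·144/539 = 0.528.

0.53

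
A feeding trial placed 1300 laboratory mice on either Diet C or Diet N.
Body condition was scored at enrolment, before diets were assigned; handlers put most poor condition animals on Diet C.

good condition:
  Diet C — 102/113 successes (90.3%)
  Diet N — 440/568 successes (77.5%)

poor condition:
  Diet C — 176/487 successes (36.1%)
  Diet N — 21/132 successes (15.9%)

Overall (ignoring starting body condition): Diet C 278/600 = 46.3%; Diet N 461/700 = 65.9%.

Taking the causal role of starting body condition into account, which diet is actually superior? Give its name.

Diet C

Within every starting body condition level Diet C has the higher rate, yet pooled Diet N does — Simpson's reversal.
Starting body condition is set before the diet has any effect — it is not caused by the diet — and it independently drives the outcome. That makes it a confounder, so the causal comparison is within starting body condition levels.
Within each level — good condition: 90.3% vs 77.5%; poor condition: 36.1% vs 15.9% — Diet C is higher every time.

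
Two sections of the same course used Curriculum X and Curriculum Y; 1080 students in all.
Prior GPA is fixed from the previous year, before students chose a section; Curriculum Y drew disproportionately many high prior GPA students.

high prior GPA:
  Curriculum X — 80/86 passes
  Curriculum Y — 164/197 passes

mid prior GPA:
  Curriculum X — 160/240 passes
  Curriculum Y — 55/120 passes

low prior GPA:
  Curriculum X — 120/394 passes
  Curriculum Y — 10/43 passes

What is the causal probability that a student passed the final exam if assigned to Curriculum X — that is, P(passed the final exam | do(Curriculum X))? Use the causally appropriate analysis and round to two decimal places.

Curriculum X is higher inside every prior GPA band stratum but Curriculum Y is higher in aggregate. Whether to stratify depends on how prior GPA band relates to the teaching method.
Here prior GPA band is a common cause — it drives both which teaching method a case falls under and the outcome. The crude comparison mixes populations; the stratum-specific rates are the causally relevant ones.
Standardising Curriculum X to the population prior GPA band mix: 0.262·80/86 + 0.333·160/240 + 0.405·120/394 = 0.589.

0.59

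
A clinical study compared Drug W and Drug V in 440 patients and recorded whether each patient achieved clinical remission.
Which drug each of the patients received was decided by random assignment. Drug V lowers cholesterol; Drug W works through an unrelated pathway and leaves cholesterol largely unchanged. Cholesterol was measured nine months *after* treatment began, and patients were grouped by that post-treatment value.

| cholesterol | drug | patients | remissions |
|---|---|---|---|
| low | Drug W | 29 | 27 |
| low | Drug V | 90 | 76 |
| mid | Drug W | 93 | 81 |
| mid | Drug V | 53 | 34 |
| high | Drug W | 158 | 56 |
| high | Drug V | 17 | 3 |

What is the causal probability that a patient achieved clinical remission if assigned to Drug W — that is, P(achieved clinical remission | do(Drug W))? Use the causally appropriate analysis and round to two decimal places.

0.59

Cholesterol is downstream of the drug. One should not condition on a consequence of treatment, so the overall rates are the right comparison.
So P(outcome | do(Drug W)) is just the pooled rate for Drug W: 164/280 = 0.586.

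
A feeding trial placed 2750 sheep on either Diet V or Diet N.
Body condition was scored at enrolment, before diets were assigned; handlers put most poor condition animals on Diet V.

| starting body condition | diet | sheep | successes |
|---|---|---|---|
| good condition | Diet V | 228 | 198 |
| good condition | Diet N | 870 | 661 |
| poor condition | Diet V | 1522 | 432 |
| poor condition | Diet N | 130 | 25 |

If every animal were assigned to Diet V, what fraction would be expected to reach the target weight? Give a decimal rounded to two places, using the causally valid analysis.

Here starting body condition is a common cause — it drives both which diet a case falls under and the outcome. The crude comparison mixes populations; the stratum-specific rates are the causally relevant ones.
Standardising Diet V to the population starting body condition mix: 0.399·198/228 + 0.601·432/1522 = 0.517.

0.52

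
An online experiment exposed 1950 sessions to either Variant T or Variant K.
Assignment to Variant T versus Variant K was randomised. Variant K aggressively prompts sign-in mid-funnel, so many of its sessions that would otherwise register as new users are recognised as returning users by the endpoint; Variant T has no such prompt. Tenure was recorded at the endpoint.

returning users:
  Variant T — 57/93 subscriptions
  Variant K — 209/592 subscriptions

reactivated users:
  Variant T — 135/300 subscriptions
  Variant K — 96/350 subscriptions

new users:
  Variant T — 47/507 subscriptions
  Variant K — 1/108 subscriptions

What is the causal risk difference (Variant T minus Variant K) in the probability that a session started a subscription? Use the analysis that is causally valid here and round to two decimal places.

-0.03

Because the variant influences user tenure, user tenure is a post-treatment mediator, not a confounder. Stratifying on it would bias the estimate; the causal effect is the crude pooled difference.
The causal difference is the pooled difference: 0.266 − 0.291 = -0.026.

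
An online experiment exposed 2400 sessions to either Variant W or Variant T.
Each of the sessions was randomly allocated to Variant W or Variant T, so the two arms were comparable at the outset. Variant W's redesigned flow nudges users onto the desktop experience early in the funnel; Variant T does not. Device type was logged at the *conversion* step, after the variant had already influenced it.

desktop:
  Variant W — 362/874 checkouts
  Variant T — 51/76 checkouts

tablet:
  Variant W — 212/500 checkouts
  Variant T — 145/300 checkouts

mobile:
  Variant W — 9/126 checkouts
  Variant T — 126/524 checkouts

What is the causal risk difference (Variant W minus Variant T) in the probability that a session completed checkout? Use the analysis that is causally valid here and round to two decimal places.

+0.03

The distribution of device type is itself part of what the variant does — it is an intermediate outcome. Holding it fixed would remove that part of the effect; the total effect is the pooled difference.
The causal difference is the pooled difference: 0.389 − 0.358 = +0.031.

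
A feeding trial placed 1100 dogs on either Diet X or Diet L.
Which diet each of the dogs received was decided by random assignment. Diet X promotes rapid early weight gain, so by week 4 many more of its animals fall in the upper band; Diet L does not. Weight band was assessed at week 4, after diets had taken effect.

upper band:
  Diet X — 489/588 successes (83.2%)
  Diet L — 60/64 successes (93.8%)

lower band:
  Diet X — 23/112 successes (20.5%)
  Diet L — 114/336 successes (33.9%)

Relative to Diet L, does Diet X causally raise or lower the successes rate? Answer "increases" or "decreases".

Week-4 weight band here is a post-treatment variable shaped by the diet; conditioning on it would introduce bias rather than remove it. The overall comparison is the causal one.
Pooled: Diet X 73.1% vs Diet L 43.5%; Diet X is higher overall.

increases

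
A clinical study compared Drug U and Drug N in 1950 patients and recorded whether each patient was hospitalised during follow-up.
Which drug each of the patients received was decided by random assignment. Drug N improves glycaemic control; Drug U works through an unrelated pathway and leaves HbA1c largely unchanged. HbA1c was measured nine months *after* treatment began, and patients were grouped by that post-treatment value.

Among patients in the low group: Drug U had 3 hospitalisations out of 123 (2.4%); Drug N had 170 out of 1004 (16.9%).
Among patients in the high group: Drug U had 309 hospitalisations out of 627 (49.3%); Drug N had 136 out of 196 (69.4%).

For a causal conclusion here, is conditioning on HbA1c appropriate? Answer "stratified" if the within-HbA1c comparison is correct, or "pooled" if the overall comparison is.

pooled

The distribution of HbA1c is itself part of what the drug does — it is an intermediate outcome. Holding it fixed would remove that part of the effect; the total effect is the pooled difference.
Pooled: Drug U 41.6% vs Drug N 25.5%; Drug N is lower overall.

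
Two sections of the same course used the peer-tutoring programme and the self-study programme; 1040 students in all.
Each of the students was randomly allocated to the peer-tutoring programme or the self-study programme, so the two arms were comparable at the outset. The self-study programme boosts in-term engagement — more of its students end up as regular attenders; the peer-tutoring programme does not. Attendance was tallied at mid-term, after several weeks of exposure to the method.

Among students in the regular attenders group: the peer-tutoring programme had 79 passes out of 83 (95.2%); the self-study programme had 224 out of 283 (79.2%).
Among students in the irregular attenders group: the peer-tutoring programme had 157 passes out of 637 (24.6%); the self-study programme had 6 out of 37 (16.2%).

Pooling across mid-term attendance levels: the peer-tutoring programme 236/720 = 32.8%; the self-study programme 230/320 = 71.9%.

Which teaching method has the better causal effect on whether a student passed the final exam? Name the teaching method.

Mid-term attendance here is a post-treatment variable shaped by the teaching method; conditioning on it would introduce bias rather than remove it. The overall comparison is the causal one.
Pooled: the peer-tutoring programme 32.8% vs the self-study programme 71.9%; the self-study programme is higher overall.

the self-study programme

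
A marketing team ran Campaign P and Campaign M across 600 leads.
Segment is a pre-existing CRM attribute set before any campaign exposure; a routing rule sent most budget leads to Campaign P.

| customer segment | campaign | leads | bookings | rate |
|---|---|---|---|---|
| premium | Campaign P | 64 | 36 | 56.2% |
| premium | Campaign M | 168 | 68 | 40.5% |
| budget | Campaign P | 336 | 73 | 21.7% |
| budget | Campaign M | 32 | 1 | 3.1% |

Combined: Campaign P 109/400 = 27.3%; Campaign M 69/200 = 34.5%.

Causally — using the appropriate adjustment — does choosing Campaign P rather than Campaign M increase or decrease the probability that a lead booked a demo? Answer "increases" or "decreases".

Customer segment differs across campaigns for reasons unrelated to any effect of the campaign itself, and it separately predicts the outcome — a classic confounder. We must compare within customer segment levels.
Within each level — premium: 56.2% vs 40.5%; budget: 21.7% vs 3.1% — Campaign P is higher every time.

increases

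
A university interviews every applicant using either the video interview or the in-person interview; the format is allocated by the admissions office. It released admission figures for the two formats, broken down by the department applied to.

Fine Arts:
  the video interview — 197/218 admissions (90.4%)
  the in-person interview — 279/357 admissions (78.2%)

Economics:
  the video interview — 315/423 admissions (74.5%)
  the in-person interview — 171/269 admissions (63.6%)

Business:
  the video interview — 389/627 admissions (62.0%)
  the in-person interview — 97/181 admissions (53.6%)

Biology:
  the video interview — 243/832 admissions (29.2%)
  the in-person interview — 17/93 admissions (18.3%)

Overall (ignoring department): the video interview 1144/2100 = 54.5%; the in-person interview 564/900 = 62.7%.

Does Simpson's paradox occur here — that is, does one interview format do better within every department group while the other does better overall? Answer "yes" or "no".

yes

Within each department level (Fine Arts 90.4% vs 78.2%; Economics 74.5% vs 63.6%; Business 62.0% vs 53.6%; Biology 29.2% vs 18.3%), the video interview has the higher rate every time. Pooled: 54.5% vs 62.7% — the in-person interview has the higher rate overall. The two comparisons disagree.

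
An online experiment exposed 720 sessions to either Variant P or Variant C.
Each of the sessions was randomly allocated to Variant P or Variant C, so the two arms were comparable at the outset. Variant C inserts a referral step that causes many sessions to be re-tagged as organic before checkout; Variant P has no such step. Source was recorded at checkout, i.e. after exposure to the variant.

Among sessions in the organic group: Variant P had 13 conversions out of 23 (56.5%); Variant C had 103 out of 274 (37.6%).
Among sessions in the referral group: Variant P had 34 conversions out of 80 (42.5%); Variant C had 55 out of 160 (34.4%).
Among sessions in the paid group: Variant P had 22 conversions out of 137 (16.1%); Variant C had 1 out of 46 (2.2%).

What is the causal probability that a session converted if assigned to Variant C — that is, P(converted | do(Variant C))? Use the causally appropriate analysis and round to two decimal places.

Within every traffic source level Variant P has the higher rate, yet pooled Variant C does — Simpson's reversal.
Traffic source here is a post-treatment variable shaped by the variant; conditioning on it would introduce bias rather than remove it. The overall comparison is the causal one.
So P(outcome | do(Variant C)) is just the pooled rate for Variant C: 159/480 = 0.331.

0.33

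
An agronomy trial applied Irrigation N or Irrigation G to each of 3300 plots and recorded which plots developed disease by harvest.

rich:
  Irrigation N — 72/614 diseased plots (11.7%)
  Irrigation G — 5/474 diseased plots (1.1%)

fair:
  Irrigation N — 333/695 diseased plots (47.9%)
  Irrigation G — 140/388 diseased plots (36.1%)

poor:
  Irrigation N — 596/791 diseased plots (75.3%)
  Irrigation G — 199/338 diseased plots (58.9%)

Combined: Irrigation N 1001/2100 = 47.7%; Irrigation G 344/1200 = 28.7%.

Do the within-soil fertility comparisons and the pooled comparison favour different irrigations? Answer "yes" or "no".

no

Within each soil fertility level (rich 11.7% vs 1.1%; fair 47.9% vs 36.1%; poor 75.3% vs 58.9%), Irrigation G has the lower rate every time. Pooled: 47.7% vs 28.7% — Irrigation G has the lower rate overall. They agree.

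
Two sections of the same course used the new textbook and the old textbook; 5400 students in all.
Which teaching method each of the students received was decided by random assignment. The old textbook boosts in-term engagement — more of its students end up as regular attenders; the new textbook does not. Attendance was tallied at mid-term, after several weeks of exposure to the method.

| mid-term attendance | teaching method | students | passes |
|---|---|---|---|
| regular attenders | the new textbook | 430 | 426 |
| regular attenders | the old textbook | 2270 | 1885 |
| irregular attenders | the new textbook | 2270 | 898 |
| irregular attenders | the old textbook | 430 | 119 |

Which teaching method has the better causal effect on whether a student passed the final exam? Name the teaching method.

the old textbook

The stratified and pooled comparisons disagree (the new textbook wins within each mid-term attendance; the old textbook wins overall), so the answer turns on the causal role of mid-term attendance.
Stratifying would compare teaching methods among students the teaching methods themselves sorted into mid-term attendance groups — a form of selection on an intermediate. The unconditioned pooled rates give the total causal effect.
Pooled: the new textbook 49.0% vs the old textbook 74.2%; the old textbook is higher overall.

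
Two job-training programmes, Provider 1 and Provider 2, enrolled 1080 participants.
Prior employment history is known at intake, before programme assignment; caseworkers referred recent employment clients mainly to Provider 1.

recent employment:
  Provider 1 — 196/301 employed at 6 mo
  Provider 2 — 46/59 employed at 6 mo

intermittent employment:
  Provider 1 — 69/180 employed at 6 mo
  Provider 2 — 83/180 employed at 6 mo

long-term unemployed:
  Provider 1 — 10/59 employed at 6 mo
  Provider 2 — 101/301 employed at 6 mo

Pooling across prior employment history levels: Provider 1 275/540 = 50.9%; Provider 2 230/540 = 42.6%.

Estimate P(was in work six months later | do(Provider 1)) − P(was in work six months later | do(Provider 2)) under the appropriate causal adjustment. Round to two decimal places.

Since prior employment history is a pre-existing factor (not a product of the programme) and it affects the outcome on its own, it is a confounder. The stratified rates, not the pooled rate, identify the causal effect.
Adjusting over the population distribution of prior employment history: 0.333·(0.651−0.780) + 0.333·(0.383−0.461) + 0.333·(0.169−0.336) = -0.124.

-0.12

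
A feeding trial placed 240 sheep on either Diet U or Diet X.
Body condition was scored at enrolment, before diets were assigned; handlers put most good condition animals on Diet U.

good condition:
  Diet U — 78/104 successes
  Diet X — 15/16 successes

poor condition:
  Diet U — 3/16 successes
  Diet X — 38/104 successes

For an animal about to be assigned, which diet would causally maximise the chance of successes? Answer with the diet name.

Starting body condition satisfies the back-door criterion: it is not a descendant of the diet, and it blocks the spurious path from diet to outcome. Adjusting for it (i.e., using the within-starting body condition rates) gives the causal effect.
Within each level — good condition: 75.0% vs 93.8%; poor condition: 18.8% vs 36.5% — Diet X is higher every time.

Diet X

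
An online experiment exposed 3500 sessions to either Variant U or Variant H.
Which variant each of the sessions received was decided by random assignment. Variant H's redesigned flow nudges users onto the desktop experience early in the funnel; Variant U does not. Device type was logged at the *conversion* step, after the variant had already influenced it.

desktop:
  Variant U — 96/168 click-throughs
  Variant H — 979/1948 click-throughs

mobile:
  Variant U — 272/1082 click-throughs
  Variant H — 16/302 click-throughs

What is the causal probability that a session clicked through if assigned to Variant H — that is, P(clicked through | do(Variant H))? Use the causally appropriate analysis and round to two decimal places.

0.44

Variant U is higher inside every device type stratum but Variant H is higher in aggregate. Whether to stratify depends on how device type relates to the variant.
Device type here is a post-treatment variable shaped by the variant; conditioning on it would introduce bias rather than remove it. The overall comparison is the causal one.
So P(outcome | do(Variant H)) is just the pooled rate for Variant H: 995/2250 = 0.442.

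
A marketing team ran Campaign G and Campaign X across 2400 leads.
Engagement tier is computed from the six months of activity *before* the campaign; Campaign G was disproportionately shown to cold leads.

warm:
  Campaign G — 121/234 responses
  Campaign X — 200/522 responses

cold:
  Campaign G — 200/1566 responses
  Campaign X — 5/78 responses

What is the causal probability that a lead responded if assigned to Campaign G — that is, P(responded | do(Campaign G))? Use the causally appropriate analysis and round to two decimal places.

0.25

Campaign G is higher inside every engagement tier stratum but Campaign X is higher in aggregate. Whether to stratify depends on how engagement tier relates to the campaign.
Here engagement tier is a common cause — it drives both which campaign a case falls under and the outcome. The crude comparison mixes populations; the stratum-specific rates are the causally relevant ones.
Standardising Campaign G to the population engagement tier mix: 0.315·121/234 + 0.685·200/1566 = 0.250.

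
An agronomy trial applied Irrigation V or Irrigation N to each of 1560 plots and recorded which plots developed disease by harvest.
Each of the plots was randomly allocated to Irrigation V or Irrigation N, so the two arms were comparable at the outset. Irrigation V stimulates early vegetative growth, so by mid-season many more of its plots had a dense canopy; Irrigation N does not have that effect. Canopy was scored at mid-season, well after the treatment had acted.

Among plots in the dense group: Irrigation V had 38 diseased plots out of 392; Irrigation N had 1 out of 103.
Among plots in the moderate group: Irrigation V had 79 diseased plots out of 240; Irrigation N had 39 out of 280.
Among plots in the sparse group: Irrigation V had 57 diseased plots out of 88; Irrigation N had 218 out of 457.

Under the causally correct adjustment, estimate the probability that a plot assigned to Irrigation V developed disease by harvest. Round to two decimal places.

0.24

The stratified and pooled comparisons disagree (Irrigation N wins within each mid-season canopy; Irrigation V wins overall), so the answer turns on the causal role of mid-season canopy.
Mid-season canopy here is a post-treatment variable shaped by the irrigation; conditioning on it would introduce bias rather than remove it. The overall comparison is the causal one.
So P(outcome | do(Irrigation V)) is just the pooled rate for Irrigation V: 174/720 = 0.242.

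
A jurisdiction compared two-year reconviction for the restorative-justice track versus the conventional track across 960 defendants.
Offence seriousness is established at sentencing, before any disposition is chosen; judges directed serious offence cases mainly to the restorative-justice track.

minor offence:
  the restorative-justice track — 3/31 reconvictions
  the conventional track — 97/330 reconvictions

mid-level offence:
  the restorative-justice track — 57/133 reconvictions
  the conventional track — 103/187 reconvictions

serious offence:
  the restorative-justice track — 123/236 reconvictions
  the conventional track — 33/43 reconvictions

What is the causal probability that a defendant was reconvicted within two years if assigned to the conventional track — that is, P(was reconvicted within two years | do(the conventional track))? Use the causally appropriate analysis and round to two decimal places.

the restorative-justice track is lower inside every offence seriousness stratum but the conventional track is lower in aggregate. Whether to stratify depends on how offence seriousness relates to the disposition.
Since offence seriousness is a pre-existing factor (not a product of the disposition) and it affects the outcome on its own, it is a confounder. The stratified rates, not the pooled rate, identify the causal effect.
Standardising the conventional track to the population offence seriousness mix: 0.376·97/330 + 0.333·103/187 + 0.291·33/43 = 0.517.

0.52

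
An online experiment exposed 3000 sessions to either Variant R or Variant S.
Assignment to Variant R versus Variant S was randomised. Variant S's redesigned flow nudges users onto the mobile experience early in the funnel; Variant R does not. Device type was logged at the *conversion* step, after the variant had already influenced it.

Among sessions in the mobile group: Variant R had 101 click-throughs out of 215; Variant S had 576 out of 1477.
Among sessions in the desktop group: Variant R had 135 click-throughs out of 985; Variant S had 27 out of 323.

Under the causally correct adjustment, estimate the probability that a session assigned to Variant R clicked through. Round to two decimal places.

The stratified and pooled comparisons disagree (Variant R wins within each device type; Variant S wins overall), so the answer turns on the causal role of device type.
Because the variant influences device type, device type is a post-treatment mediator, not a confounder. Stratifying on it would bias the estimate; the causal effect is the crude pooled difference.
So P(outcome | do(Variant R)) is just the pooled rate for Variant R: 236/1200 = 0.197.

0.20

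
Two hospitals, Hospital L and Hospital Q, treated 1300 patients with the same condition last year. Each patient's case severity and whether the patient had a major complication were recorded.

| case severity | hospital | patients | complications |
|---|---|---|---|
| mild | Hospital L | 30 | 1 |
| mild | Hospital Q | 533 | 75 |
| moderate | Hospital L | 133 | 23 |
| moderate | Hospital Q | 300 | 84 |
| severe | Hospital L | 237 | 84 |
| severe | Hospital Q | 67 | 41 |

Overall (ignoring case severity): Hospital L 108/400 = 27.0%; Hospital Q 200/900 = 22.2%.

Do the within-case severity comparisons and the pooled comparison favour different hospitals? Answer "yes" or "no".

yes

Within each case severity level (mild 3.3% vs 14.1%; moderate 17.3% vs 28.0%; severe 35.4% vs 61.2%), Hospital L has the lower rate every time. Pooled: 27.0% vs 22.2% — Hospital Q has the lower rate overall. The two comparisons disagree.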